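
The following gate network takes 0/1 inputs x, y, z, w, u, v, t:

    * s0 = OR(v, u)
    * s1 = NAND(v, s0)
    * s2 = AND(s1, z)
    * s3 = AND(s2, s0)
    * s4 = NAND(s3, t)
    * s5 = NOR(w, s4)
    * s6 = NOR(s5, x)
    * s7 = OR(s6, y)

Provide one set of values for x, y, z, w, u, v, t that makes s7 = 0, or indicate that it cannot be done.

s7 = OR(s6, y) must be 0, so both s6 = 0 and y = 0.
s6 = NOR(s5, x) must be 0, so at least one of s5, x is 1.
Check with x=1, y=0, z=1, w=0, u=1, v=1, t=1:
s0 = OR(v, u) = OR(1, 1) = 1
s1 = NAND(v, s0) = NAND(1, 1) = 0
s2 = AND(s1, z) = AND(0, 1) = 0
s3 = AND(s2, s0) = AND(0, 1) = 0
s4 = NAND(s3, t) = NAND(0, 1) = 1
s5 = NOR(w, s4) = NOR(0, 1) = 0
s6 = NOR(s5, x) = NOR(0, 1) = 0
s7 = OR(s6, y) = OR(0, 0) = 0
So s7 = 0 as required.

x=1, y=0, z=1, w=0, u=1, v=1, t=1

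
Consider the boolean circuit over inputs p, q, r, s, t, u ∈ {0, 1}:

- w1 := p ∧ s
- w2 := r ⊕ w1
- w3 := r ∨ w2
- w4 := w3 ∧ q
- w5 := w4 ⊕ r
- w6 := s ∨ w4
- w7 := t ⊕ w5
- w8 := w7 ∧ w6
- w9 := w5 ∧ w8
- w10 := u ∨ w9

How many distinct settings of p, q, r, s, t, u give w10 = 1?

35

w10 = u ∨ w9 must be 1, so at least one of u, w9 is 1.
Enumerating the 64 input combinations, 35 give w10 = 1 and 29 give w10 = 0.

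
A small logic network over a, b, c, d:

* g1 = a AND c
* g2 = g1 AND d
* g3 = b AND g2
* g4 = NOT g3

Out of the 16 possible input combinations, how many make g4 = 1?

15

g4 = NOT g3 must be 1, so g3 = 0.
Enumerating the 16 input combinations, 15 give g4 = 1 and 1 give g4 = 0.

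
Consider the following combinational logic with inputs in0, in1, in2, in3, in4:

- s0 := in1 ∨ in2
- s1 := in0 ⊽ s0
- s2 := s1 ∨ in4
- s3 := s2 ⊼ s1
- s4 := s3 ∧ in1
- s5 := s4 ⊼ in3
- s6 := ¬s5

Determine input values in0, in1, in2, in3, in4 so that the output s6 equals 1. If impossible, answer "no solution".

s6 = ¬s5 must be 1, so s5 = 0.
s5 = s4 ⊼ in3 must be 0, so both s4 = 1 and in3 = 1.
Check with in0=0 in1=1 in2=1 in3=1 in4=1:
s0 = in1 ∨ in2 = 1 ∨ 1 = 1
s1 = in0 ⊽ s0 = 0 ⊽ 1 = 0
s2 = s1 ∨ in4 = 0 ∨ 1 = 1
s3 = s2 ⊼ s1 = 1 ⊼ 0 = 1
s4 = s3 ∧ in1 = 1 ∧ 1 = 1
s5 = s4 ⊼ in3 = 1 ⊼ 1 = 0
s6 = ¬s5 = ¬0 = 1
So s6 = 1 as required.

in0=0 in1=1 in2=1 in3=1 in4=1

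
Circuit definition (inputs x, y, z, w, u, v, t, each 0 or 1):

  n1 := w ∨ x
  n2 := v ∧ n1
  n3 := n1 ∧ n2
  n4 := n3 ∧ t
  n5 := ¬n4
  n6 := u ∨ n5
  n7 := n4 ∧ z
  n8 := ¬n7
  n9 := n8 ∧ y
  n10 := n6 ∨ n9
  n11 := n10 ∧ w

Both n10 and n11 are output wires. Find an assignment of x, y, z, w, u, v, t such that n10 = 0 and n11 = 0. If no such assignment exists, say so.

Check with x=1, y=0, z=1, w=0, u=0, v=1, t=1:
n1 = w ∨ x = 0 ∨ 1 = 1
n2 = v ∧ n1 = 1 ∧ 1 = 1
n3 = n1 ∧ n2 = 1 ∧ 1 = 1
n4 = n3 ∧ t = 1 ∧ 1 = 1
n5 = ¬n4 = ¬1 = 0
n6 = u ∨ n5 = 0 ∨ 0 = 0
n7 = n4 ∧ z = 1 ∧ 1 = 1
n8 = ¬n7 = ¬1 = 0
n9 = n8 ∧ y = 0 ∧ 0 = 0
n10 = n6 ∨ n9 = 0 ∨ 0 = 0
n11 = n10 ∧ w = 0 ∧ 0 = 0
So n10 = 0 and n11 = 0.

x=1, y=0, z=1, w=0, u=0, v=1, t=1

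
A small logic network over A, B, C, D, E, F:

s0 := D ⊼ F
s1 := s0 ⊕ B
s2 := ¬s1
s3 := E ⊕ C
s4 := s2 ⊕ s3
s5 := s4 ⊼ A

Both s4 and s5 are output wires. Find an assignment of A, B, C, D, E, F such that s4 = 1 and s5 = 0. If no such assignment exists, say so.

Check with A=1, B=0, C=0, D=0, E=1, F=0:
s0 = D ⊼ F = 0 ⊼ 0 = 1
s1 = s0 ⊕ B = 1 ⊕ 0 = 1
s2 = ¬s1 = ¬1 = 0
s3 = E ⊕ C = 1 ⊕ 0 = 1
s4 = s2 ⊕ s3 = 0 ⊕ 1 = 1
s5 = s4 ⊼ A = 1 ⊼ 1 = 0
So s4 = 1 and s5 = 0.

A=1, B=0, C=0, D=0, E=1, F=0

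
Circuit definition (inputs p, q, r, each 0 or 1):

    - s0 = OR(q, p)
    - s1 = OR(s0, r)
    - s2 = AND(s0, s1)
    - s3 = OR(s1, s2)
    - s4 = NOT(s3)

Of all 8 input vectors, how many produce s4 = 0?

7

s4 = NOT(s3) must be 0, so s3 = 1.
s3 = OR(s1, s2) must be 1, so at least one of s1, s2 is 1.
Enumerating the 8 input combinations, 7 give s4 = 0 and 1 give s4 = 1.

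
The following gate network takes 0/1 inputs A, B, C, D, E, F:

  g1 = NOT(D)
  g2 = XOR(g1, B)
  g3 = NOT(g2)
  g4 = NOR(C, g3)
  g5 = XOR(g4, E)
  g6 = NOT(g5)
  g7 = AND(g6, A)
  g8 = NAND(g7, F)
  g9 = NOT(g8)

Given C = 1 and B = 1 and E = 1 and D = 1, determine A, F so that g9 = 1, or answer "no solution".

no solution exists

With C = 1 and B = 1 and E = 1 and D = 1 fixed, none of the 4 settings of A, F give g9 = 1.
For example, with A=0, F=1:
g1 = NOT(D) = NOT 1 = 0
g2 = XOR(g1, B) = XOR(0, 1) = 1
g3 = NOT(g2) = NOT 1 = 0
g4 = NOR(C, g3) = NOR(1, 0) = 0
g5 = XOR(g4, E) = XOR(0, 1) = 1
g6 = NOT(g5) = NOT 1 = 0
g7 = AND(g6, A) = AND(0, 0) = 0
g8 = NAND(g7, F) = NAND(0, 1) = 1
g9 = NOT(g8) = NOT 1 = 0
giving g9 = 0 ≠ 1.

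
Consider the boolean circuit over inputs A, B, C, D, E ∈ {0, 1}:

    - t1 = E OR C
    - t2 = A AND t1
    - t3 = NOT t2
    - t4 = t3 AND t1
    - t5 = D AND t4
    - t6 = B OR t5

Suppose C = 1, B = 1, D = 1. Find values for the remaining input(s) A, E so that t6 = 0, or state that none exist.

With C = 1, B = 1, D = 1 fixed, none of the 4 settings of A, E give t6 = 0.
For example, with A=1, E=0:
t1 = E OR C = 0 OR 1 = 1
t2 = A AND t1 = 1 AND 1 = 1
t3 = NOT t2 = NOT 1 = 0
t4 = t3 AND t1 = 0 AND 1 = 0
t5 = D AND t4 = 1 AND 0 = 0
t6 = B OR t5 = 1 OR 0 = 1
giving t6 = 1 ≠ 0.

no solution exists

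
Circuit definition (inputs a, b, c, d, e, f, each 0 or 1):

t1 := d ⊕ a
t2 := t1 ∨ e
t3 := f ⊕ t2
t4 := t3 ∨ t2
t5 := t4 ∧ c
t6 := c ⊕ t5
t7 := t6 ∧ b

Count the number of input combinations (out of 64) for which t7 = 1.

2

t7 = t6 ∧ b must be 1, so both t6 = 1 and b = 1.
t6 = c ⊕ t5 must be 1, so c and t5 differ.
Satisfying assignments:
  a=0, b=1, c=1, d=0, e=0, f=0
  a=1, b=1, c=1, d=1, e=0, f=0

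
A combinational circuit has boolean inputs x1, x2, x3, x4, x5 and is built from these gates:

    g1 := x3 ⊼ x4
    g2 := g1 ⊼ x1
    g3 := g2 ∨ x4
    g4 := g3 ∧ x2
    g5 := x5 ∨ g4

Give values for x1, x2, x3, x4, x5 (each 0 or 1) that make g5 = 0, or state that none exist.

x1=0 x2=0 x3=1 x4=1 x5=0

g5 = x5 ∨ g4 must be 0, so both x5 = 0 and g4 = 0.
Check with x1=0 x2=0 x3=1 x4=1 x5=0:
g1 = x3 ⊼ x4 = 1 ⊼ 1 = 0
g2 = g1 ⊼ x1 = 0 ⊼ 0 = 1
g3 = g2 ∨ x4 = 1 ∨ 1 = 1
g4 = g3 ∧ x2 = 1 ∧ 0 = 0
g5 = x5 ∨ g4 = 0 ∨ 0 = 0
So g5 = 0 as required.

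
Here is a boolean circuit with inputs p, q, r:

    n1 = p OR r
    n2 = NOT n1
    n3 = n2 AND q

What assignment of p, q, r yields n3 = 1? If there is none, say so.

p=0, q=1, r=0

Check with p=0, q=1, r=0:
n1 = p OR r = 0 OR 0 = 0
n2 = NOT n1 = NOT 0 = 1
n3 = n2 AND q = 1 AND 1 = 1
So n3 = 1 as required.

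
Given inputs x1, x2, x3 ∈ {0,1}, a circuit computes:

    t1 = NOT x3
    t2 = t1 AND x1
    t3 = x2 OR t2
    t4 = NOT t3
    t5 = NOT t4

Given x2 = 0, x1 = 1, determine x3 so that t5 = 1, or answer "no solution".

t5 = NOT t4 must be 1, so t4 = 0.
t4 = NOT t3 must be 0, so t3 = 1.
Check with x2 = 0, x1 = 1 and x3=0:
t1 = NOT x3 = NOT 0 = 1
t2 = t1 AND x1 = 1 AND 1 = 1
t3 = x2 OR t2 = 0 OR 1 = 1
t4 = NOT t3 = NOT 1 = 0
t5 = NOT t4 = NOT 0 = 1
So t5 = 1.

x3=0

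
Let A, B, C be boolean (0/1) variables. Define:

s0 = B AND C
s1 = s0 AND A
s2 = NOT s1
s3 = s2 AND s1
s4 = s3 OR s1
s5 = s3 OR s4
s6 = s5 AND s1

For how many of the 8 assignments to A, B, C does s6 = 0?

s6 = s5 AND s1 must be 0, so at least one of s5, s1 is 0.
Enumerating the 8 input combinations, 7 give s6 = 0 and 1 give s6 = 1.

7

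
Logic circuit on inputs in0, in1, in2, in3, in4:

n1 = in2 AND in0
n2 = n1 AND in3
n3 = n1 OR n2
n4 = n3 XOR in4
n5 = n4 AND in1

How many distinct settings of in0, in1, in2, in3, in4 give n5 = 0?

24

n5 = n4 AND in1 must be 0, so at least one of n4, in1 is 0.
Enumerating the 32 input combinations, 24 give n5 = 0 and 8 give n5 = 1.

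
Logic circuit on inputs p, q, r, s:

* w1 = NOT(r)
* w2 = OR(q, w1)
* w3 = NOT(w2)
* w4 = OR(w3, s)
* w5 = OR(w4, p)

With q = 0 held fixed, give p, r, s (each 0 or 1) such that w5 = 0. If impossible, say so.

Check with q = 0 and p=0, r=0, s=0:
w1 = NOT(r) = NOT 0 = 1
w2 = OR(q, w1) = OR(0, 1) = 1
w3 = NOT(w2) = NOT 1 = 0
w4 = OR(w3, s) = OR(0, 0) = 0
w5 = OR(w4, p) = OR(0, 0) = 0
So w5 = 0.

p=0, r=0, s=0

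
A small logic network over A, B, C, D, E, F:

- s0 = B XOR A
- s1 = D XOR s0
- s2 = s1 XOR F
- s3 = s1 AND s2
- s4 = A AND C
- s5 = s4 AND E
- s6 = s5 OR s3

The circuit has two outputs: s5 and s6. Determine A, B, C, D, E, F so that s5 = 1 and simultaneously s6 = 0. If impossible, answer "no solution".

no solution exists

Across all 64 input combinations, none give both s5 = 1 and s6 = 0.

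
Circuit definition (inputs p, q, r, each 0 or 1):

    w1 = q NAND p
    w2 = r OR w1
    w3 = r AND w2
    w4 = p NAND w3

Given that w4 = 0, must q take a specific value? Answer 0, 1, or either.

either

Both values of q occur among assignments with w4 = 0:
  q=0: p=1, q=0, r=1
  q=1: p=1, q=1, r=1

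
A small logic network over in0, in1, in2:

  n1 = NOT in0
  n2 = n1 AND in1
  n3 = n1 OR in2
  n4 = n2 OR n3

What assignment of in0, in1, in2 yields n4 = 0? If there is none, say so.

in0=1 in1=0 in2=0

Check with in0=1 in1=0 in2=0:
n1 = NOT in0 = NOT 1 = 0
n2 = n1 AND in1 = 0 AND 0 = 0
n3 = n1 OR in2 = 0 OR 0 = 0
n4 = n2 OR n3 = 0 OR 0 = 0
So n4 = 0 as required.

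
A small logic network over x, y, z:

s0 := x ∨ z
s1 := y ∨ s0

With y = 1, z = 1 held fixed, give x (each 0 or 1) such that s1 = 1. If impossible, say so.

s1 = y ∨ s0 must be 1, so at least one of y, s0 is 1.
Check with y = 1, z = 1 and x=0:
s0 = x ∨ z = 0 ∨ 1 = 1
s1 = y ∨ s0 = 1 ∨ 1 = 1
So s1 = 1.

x=0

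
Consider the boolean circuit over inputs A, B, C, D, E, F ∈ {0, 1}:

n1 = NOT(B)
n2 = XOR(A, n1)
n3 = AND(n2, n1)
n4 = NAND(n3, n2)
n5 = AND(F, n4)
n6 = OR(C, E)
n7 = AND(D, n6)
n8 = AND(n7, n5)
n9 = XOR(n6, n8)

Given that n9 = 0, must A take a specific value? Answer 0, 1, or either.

Both values of A occur among assignments with n9 = 0:
  A=0: A=0, B=0, C=0, D=0, E=0, F=0
  A=1: A=1, B=0, C=0, D=0, E=0, F=0

either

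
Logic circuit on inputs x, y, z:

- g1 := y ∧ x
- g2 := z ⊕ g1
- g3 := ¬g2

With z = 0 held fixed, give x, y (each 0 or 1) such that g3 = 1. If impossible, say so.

x=1, y=0

g3 = ¬g2 must be 1, so g2 = 0.
g2 = z ⊕ g1 must be 0, so z and g1 are equal.
Check with z = 0 and x=1, y=0:
g1 = y ∧ x = 0 ∧ 1 = 0
g2 = z ⊕ g1 = 0 ⊕ 0 = 0
g3 = ¬g2 = ¬0 = 1
So g3 = 1.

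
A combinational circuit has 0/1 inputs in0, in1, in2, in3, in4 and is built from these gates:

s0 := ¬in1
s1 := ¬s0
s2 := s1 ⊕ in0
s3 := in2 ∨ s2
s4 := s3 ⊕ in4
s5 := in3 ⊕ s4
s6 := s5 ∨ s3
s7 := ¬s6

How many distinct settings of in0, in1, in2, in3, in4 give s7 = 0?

s7 = ¬s6 must be 0, so s6 = 1.
s6 = s5 ∨ s3 must be 1, so at least one of s5, s3 is 1.
Enumerating the 32 input combinations, 28 give s7 = 0 and 4 give s7 = 1.

28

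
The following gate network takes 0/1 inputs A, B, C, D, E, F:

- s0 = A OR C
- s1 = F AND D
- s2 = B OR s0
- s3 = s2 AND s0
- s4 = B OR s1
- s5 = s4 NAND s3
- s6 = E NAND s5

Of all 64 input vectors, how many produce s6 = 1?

47

s6 = E NAND s5 must be 1, so at least one of E, s5 is 0.
Enumerating the 64 input combinations, 47 give s6 = 1 and 17 give s6 = 0.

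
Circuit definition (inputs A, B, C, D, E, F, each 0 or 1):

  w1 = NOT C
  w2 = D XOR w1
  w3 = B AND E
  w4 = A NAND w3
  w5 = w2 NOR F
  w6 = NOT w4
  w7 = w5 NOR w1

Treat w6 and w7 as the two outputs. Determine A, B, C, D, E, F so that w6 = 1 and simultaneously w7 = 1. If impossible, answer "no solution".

Check with A=1 B=1 C=1 D=1 E=1 F=1:
w1 = NOT C = NOT 1 = 0
w2 = D XOR w1 = 1 XOR 0 = 1
w3 = B AND E = 1 AND 1 = 1
w4 = A NAND w3 = 1 NAND 1 = 0
w5 = w2 NOR F = 1 NOR 1 = 0
w6 = NOT w4 = NOT 0 = 1
w7 = w5 NOR w1 = 0 NOR 0 = 1
So w6 = 1 and w7 = 1.

A=1 B=1 C=1 D=1 E=1 F=1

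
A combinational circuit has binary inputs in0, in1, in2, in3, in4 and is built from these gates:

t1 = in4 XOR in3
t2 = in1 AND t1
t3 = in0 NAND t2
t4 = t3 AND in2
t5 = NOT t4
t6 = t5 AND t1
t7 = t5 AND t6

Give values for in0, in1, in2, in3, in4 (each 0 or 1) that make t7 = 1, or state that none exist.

in0=1, in1=0, in2=0, in3=1, in4=0

t7 = t5 AND t6 must be 1, so both t5 = 1 and t6 = 1.
t5 = NOT t4 must be 1, so t4 = 0.
t6 = t5 AND t1 must be 1, so both t5 = 1 and t1 = 1.
Check with in0=1, in1=0, in2=0, in3=1, in4=0:
t1 = in4 XOR in3 = 0 XOR 1 = 1
t2 = in1 AND t1 = 0 AND 1 = 0
t3 = in0 NAND t2 = 1 NAND 0 = 1
t4 = t3 AND in2 = 1 AND 0 = 0
t5 = NOT t4 = NOT 0 = 1
t6 = t5 AND t1 = 1 AND 1 = 1
t7 = t5 AND t6 = 1 AND 1 = 1
So t7 = 1 as required.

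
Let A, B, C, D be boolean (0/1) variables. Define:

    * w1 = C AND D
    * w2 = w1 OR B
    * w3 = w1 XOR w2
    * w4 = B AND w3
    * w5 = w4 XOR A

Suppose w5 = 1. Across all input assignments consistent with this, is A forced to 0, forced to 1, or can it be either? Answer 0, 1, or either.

either

Both values of A occur among assignments with w5 = 1:
  A=0: A=0, B=1, C=0, D=0
  A=1: A=1, B=0, C=0, D=0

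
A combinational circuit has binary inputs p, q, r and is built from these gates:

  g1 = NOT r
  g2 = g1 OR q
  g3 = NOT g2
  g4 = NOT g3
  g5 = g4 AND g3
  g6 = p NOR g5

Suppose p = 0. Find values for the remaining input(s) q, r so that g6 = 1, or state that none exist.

g6 = p NOR g5 must be 1, so both p = 0 and g5 = 0.
g5 = g4 AND g3 must be 0, so at least one of g4, g3 is 0.
Check with p = 0 and q=0, r=0:
g1 = NOT r = NOT 0 = 1
g2 = g1 OR q = 1 OR 0 = 1
g3 = NOT g2 = NOT 1 = 0
g4 = NOT g3 = NOT 0 = 1
g5 = g4 AND g3 = 1 AND 0 = 0
g6 = p NOR g5 = 0 NOR 0 = 1
So g6 = 1.

q=0, r=0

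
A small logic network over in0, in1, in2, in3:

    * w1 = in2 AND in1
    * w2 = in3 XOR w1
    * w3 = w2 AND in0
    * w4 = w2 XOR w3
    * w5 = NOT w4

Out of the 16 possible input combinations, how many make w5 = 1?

w5 = NOT w4 must be 1, so w4 = 0.
w4 = w2 XOR w3 must be 0, so w2 and w3 are equal.
Enumerating the 16 input combinations, 12 give w5 = 1 and 4 give w5 = 0.

12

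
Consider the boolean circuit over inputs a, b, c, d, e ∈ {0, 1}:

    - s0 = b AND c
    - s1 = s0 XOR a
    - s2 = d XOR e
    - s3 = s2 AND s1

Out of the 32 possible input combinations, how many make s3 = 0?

24

s3 = s2 AND s1 must be 0, so at least one of s2, s1 is 0.
Enumerating the 32 input combinations, 24 give s3 = 0 and 8 give s3 = 1.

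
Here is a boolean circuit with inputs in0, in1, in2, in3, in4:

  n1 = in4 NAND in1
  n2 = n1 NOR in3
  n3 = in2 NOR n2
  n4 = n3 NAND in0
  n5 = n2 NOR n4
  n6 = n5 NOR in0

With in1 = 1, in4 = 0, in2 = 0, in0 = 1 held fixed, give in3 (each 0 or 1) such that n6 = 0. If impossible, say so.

Check with in1 = 1, in4 = 0, in2 = 0, in0 = 1 and in3=0:
n1 = in4 NAND in1 = 0 NAND 1 = 1
n2 = n1 NOR in3 = 1 NOR 0 = 0
n3 = in2 NOR n2 = 0 NOR 0 = 1
n4 = n3 NAND in0 = 1 NAND 1 = 0
n5 = n2 NOR n4 = 0 NOR 0 = 1
n6 = n5 NOR in0 = 1 NOR 1 = 0
So n6 = 0.

in3=0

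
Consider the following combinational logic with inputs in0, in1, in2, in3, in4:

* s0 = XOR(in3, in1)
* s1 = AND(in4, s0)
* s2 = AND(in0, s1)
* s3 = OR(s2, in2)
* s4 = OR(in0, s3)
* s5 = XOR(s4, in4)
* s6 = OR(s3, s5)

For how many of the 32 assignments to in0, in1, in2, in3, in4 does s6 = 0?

6

s6 = OR(s3, s5) must be 0, so both s3 = 0 and s5 = 0.
s3 = OR(s2, in2) must be 0, so both s2 = 0 and in2 = 0.
s5 = XOR(s4, in4) must be 0, so s4 and in4 are equal.
Satisfying assignments:
  in0=0, in1=0, in2=0, in3=0, in4=0
  in0=0, in1=0, in2=0, in3=1, in4=0
  in0=0, in1=1, in2=0, in3=0, in4=0
  in0=0, in1=1, in2=0, in3=1, in4=0
  in0=1, in1=0, in2=0, in3=0, in4=1
  in0=1, in1=1, in2=0, in3=1, in4=1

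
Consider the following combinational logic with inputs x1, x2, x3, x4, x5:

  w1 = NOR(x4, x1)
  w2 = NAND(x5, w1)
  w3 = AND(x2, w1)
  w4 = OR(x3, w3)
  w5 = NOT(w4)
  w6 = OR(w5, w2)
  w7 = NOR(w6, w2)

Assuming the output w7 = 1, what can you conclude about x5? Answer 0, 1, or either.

1

w7 = NOR(w6, w2) must be 1, so both w6 = 0 and w2 = 0.
w6 = OR(w5, w2) must be 0, so both w5 = 0 and w2 = 0.
Every assignment with w7 = 1 has x5 = 1; there are 3 such assignment(s).
  x1=0, x2=0, x3=1, x4=0, x5=1
  x1=0, x2=1, x3=0, x4=0, x5=1
  x1=0, x2=1, x3=1, x4=0, x5=1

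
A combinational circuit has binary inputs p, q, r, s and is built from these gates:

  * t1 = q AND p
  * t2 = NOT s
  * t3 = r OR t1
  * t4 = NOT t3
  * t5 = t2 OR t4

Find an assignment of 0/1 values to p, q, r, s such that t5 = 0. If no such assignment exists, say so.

p=1 q=1 r=0 s=1

Check with p=1 q=1 r=0 s=1:
t1 = q AND p = 1 AND 1 = 1
t2 = NOT s = NOT 1 = 0
t3 = r OR t1 = 0 OR 1 = 1
t4 = NOT t3 = NOT 1 = 0
t5 = t2 OR t4 = 0 OR 0 = 0
So t5 = 0 as required.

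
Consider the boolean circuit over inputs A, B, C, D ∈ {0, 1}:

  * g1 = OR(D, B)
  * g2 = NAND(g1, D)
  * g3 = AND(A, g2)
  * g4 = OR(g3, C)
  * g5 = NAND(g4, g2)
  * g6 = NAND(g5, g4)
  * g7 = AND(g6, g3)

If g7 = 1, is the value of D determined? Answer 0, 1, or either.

0

g7 = AND(g6, g3) must be 1, so both g6 = 1 and g3 = 1.
g6 = NAND(g5, g4) must be 1, so at least one of g5, g4 is 0.
Every assignment with g7 = 1 has D = 0; there are 4 such assignment(s).
  A=1, B=0, C=0, D=0
  A=1, B=0, C=1, D=0
  A=1, B=1, C=0, D=0
  A=1, B=1, C=1, D=0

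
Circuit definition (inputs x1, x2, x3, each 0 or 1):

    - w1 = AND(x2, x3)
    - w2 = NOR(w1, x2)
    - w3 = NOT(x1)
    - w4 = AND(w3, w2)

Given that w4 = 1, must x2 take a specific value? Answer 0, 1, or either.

0

w4 = AND(w3, w2) must be 1, so both w3 = 1 and w2 = 1.
Every assignment with w4 = 1 has x2 = 0; there are 2 such assignment(s).
  x1=0, x2=0, x3=0
  x1=0, x2=0, x3=1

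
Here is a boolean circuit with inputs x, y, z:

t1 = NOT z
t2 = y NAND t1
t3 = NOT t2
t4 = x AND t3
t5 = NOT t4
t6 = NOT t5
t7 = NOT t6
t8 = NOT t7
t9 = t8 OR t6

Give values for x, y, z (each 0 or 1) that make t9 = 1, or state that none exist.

x=1, y=1, z=0

t9 = t8 OR t6 must be 1, so at least one of t8, t6 is 1.
Check with x=1, y=1, z=0:
t1 = NOT z = NOT 0 = 1
t2 = y NAND t1 = 1 NAND 1 = 0
t3 = NOT t2 = NOT 0 = 1
t4 = x AND t3 = 1 AND 1 = 1
t5 = NOT t4 = NOT 1 = 0
t6 = NOT t5 = NOT 0 = 1
t7 = NOT t6 = NOT 1 = 0
t8 = NOT t7 = NOT 0 = 1
t9 = t8 OR t6 = 1 OR 1 = 1
So t9 = 1 as required.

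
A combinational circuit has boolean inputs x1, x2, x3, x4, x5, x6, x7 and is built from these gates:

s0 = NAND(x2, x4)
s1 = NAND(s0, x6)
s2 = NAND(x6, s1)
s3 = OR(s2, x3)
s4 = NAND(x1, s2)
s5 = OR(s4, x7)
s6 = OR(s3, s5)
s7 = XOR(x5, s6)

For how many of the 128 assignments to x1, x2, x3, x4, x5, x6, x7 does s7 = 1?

s7 = XOR(x5, s6) must be 1, so x5 and s6 differ.
Enumerating the 128 input combinations, 64 give s7 = 1 and 64 give s7 = 0.

64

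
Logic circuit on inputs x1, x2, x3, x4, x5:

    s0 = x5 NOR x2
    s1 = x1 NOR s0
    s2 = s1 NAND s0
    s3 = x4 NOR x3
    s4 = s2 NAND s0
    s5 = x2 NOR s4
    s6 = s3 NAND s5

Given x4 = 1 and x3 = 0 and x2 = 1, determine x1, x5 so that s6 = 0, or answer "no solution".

With x4 = 1 and x3 = 0 and x2 = 1 fixed, none of the 4 settings of x1, x5 give s6 = 0.
For example, with x1=1, x5=0:
s0 = x5 NOR x2 = 0 NOR 1 = 0
s1 = x1 NOR s0 = 1 NOR 0 = 0
s2 = s1 NAND s0 = 0 NAND 0 = 1
s3 = x4 NOR x3 = 1 NOR 0 = 0
s4 = s2 NAND s0 = 1 NAND 0 = 1
s5 = x2 NOR s4 = 1 NOR 1 = 0
s6 = s3 NAND s5 = 0 NAND 0 = 1
giving s6 = 1 ≠ 0.

no solution exists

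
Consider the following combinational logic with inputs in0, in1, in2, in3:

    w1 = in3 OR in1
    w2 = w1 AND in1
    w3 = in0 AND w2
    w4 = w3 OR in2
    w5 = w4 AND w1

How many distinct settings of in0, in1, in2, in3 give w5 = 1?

8

w5 = w4 AND w1 must be 1, so both w4 = 1 and w1 = 1.
w4 = w3 OR in2 must be 1, so at least one of w3, in2 is 1.
w1 = in3 OR in1 must be 1, so at least one of in3, in1 is 1.
Enumerating the 16 input combinations, 8 give w5 = 1 and 8 give w5 = 0.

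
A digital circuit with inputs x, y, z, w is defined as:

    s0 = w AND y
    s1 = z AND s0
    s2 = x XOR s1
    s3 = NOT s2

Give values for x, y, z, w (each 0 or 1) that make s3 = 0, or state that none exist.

x=1, y=0, z=0, w=1

s3 = NOT s2 must be 0, so s2 = 1.
Check with x=1, y=0, z=0, w=1:
s0 = w AND y = 1 AND 0 = 0
s1 = z AND s0 = 0 AND 0 = 0
s2 = x XOR s1 = 1 XOR 0 = 1
s3 = NOT s2 = NOT 1 = 0
So s3 = 0 as required.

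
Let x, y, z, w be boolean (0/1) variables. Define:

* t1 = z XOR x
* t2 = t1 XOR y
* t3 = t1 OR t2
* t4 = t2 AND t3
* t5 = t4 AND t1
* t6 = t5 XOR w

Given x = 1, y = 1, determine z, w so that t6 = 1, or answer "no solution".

t6 = t5 XOR w must be 1, so t5 and w differ.
Check with x = 1, y = 1 and z=1, w=1:
t1 = z XOR x = 1 XOR 1 = 0
t2 = t1 XOR y = 0 XOR 1 = 1
t3 = t1 OR t2 = 0 OR 1 = 1
t4 = t2 AND t3 = 1 AND 1 = 1
t5 = t4 AND t1 = 1 AND 0 = 0
t6 = t5 XOR w = 0 XOR 1 = 1
So t6 = 1.

z=1, w=1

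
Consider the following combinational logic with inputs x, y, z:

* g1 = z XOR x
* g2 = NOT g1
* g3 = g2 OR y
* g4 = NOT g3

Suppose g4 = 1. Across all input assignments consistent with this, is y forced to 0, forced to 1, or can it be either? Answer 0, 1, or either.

0

g4 = NOT g3 must be 1, so g3 = 0.
g3 = g2 OR y must be 0, so both g2 = 0 and y = 0.
Every assignment with g4 = 1 has y = 0; there are 2 such assignment(s).
  x=0, y=0, z=1
  x=1, y=0, z=0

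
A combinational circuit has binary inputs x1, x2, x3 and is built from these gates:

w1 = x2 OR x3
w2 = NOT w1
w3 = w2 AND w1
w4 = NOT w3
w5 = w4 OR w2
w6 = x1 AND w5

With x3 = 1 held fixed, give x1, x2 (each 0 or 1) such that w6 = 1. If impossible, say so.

x1=1, x2=1

w6 = x1 AND w5 must be 1, so both x1 = 1 and w5 = 1.
Check with x3 = 1 and x1=1, x2=1:
w1 = x2 OR x3 = 1 OR 1 = 1
w2 = NOT w1 = NOT 1 = 0
w3 = w2 AND w1 = 0 AND 1 = 0
w4 = NOT w3 = NOT 0 = 1
w5 = w4 OR w2 = 1 OR 0 = 1
w6 = x1 AND w5 = 1 AND 1 = 1
So w6 = 1.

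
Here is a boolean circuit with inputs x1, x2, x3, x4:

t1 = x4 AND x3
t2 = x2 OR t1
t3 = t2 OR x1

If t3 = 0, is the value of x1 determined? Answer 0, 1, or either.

t3 = t2 OR x1 must be 0, so both t2 = 0 and x1 = 0.
t2 = x2 OR t1 must be 0, so both x2 = 0 and t1 = 0.
Every assignment with t3 = 0 has x1 = 0; there are 3 such assignment(s).
  x1=0, x2=0, x3=0, x4=0
  x1=0, x2=0, x3=0, x4=1
  x1=0, x2=0, x3=1, x4=0

0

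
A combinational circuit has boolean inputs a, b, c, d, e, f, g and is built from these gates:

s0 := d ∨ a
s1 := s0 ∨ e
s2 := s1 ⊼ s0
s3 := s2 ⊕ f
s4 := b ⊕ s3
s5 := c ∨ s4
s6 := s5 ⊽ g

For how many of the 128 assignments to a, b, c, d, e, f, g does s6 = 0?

s6 = s5 ⊽ g must be 0, so at least one of s5, g is 1.
Enumerating the 128 input combinations, 112 give s6 = 0 and 16 give s6 = 1.

112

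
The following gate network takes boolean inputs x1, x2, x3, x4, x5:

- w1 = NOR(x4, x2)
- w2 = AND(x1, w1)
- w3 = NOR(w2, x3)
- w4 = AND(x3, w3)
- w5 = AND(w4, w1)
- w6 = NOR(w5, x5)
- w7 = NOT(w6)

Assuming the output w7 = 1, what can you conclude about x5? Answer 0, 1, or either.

w7 = NOT(w6) must be 1, so w6 = 0.
w6 = NOR(w5, x5) must be 0, so at least one of w5, x5 is 1.
Every assignment with w7 = 1 has x5 = 1; there are 16 such assignment(s).

1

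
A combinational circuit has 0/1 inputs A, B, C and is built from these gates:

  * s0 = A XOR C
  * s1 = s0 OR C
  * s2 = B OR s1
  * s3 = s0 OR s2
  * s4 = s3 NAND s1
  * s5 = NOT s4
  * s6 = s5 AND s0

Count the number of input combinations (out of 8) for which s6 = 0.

4

s6 = s5 AND s0 must be 0, so at least one of s5, s0 is 0.
Satisfying assignments:
  A=0, B=0, C=0
  A=0, B=1, C=0
  A=1, B=0, C=1
  A=1, B=1, C=1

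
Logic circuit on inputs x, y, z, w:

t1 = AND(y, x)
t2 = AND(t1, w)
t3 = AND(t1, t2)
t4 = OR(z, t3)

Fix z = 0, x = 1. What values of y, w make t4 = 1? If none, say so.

y=1 w=1

t4 = OR(z, t3) must be 1, so at least one of z, t3 is 1.
Check with z = 0, x = 1 and y=1, w=1:
t1 = AND(y, x) = AND(1, 1) = 1
t2 = AND(t1, w) = AND(1, 1) = 1
t3 = AND(t1, t2) = AND(1, 1) = 1
t4 = OR(z, t3) = OR(0, 1) = 1
So t4 = 1.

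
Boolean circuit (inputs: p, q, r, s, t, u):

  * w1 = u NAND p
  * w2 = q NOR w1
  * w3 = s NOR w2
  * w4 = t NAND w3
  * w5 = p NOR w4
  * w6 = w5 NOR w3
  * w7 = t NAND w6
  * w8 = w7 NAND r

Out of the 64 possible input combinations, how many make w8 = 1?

w8 = w7 NAND r must be 1, so at least one of w7, r is 0.
Enumerating the 64 input combinations, 41 give w8 = 1 and 23 give w8 = 0.

41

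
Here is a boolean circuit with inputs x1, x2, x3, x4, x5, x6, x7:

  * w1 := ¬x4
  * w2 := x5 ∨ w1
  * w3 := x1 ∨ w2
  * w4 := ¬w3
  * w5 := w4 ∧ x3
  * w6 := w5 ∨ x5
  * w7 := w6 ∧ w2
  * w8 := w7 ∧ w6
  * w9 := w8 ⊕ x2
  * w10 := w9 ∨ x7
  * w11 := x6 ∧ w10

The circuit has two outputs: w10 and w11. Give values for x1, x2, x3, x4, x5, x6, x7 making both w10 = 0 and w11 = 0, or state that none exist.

x1=1, x2=0, x3=1, x4=1, x5=0, x6=0, x7=0

Check with x1=1, x2=0, x3=1, x4=1, x5=0, x6=0, x7=0:
w1 = ¬x4 = ¬1 = 0
w2 = x5 ∨ w1 = 0 ∨ 0 = 0
w3 = x1 ∨ w2 = 1 ∨ 0 = 1
w4 = ¬w3 = ¬1 = 0
w5 = w4 ∧ x3 = 0 ∧ 1 = 0
w6 = w5 ∨ x5 = 0 ∨ 0 = 0
w7 = w6 ∧ w2 = 0 ∧ 0 = 0
w8 = w7 ∧ w6 = 0 ∧ 0 = 0
w9 = w8 ⊕ x2 = 0 ⊕ 0 = 0
w10 = w9 ∨ x7 = 0 ∨ 0 = 0
w11 = x6 ∧ w10 = 0 ∧ 0 = 0
So w10 = 0 and w11 = 0.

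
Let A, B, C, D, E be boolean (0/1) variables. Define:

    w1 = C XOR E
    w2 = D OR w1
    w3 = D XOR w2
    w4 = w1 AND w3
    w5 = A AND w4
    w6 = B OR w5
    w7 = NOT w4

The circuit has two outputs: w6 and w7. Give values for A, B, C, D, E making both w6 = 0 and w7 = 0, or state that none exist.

Check with A=0, B=0, C=0, D=0, E=1:
w1 = C XOR E = 0 XOR 1 = 1
w2 = D OR w1 = 0 OR 1 = 1
w3 = D XOR w2 = 0 XOR 1 = 1
w4 = w1 AND w3 = 1 AND 1 = 1
w5 = A AND w4 = 0 AND 1 = 0
w6 = B OR w5 = 0 OR 0 = 0
w7 = NOT w4 = NOT 1 = 0
So w6 = 0 and w7 = 0.

A=0, B=0, C=0, D=0, E=1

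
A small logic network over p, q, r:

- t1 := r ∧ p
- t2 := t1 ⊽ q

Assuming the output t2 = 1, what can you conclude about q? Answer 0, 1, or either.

0

t2 = t1 ⊽ q must be 1, so both t1 = 0 and q = 0.
t1 = r ∧ p must be 0, so at least one of r, p is 0.
Every assignment with t2 = 1 has q = 0; there are 3 such assignment(s).
  p=0, q=0, r=0
  p=0, q=0, r=1
  p=1, q=0, r=0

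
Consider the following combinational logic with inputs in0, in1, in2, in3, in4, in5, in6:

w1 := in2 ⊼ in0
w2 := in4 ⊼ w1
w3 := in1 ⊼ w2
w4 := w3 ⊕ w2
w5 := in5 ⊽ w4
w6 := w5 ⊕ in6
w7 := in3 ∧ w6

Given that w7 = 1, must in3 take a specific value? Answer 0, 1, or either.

1

w7 = in3 ∧ w6 must be 1, so both in3 = 1 and w6 = 1.
Every assignment with w7 = 1 has in3 = 1; there are 32 such assignment(s).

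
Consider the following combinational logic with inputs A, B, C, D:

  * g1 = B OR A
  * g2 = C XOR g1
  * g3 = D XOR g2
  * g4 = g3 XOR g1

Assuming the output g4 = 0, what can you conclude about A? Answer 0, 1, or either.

either

Both values of A occur among assignments with g4 = 0:
  A=0: A=0, B=0, C=0, D=0
  A=1: A=1, B=0, C=0, D=0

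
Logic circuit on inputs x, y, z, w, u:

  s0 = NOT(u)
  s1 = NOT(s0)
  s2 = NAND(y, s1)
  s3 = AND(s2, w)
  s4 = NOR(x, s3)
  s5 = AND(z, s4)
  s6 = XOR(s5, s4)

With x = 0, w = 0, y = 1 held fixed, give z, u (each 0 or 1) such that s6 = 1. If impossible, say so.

s6 = XOR(s5, s4) must be 1, so s5 and s4 differ.
Check with x = 0, w = 0, y = 1 and z=0, u=1:
s0 = NOT(u) = NOT 1 = 0
s1 = NOT(s0) = NOT 0 = 1
s2 = NAND(y, s1) = NAND(1, 1) = 0
s3 = AND(s2, w) = AND(0, 0) = 0
s4 = NOR(x, s3) = NOR(0, 0) = 1
s5 = AND(z, s4) = AND(0, 1) = 0
s6 = XOR(s5, s4) = XOR(0, 1) = 1
So s6 = 1.

z=0, u=1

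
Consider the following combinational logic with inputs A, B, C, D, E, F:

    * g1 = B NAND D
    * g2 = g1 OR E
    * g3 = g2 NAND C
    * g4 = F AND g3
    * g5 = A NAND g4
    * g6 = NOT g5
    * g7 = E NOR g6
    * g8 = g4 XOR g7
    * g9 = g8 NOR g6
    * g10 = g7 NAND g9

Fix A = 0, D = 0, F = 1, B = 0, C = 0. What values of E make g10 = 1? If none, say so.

E=1

g10 = g7 NAND g9 must be 1, so at least one of g7, g9 is 0.
Check with A = 0, D = 0, F = 1, B = 0, C = 0 and E=1:
g1 = B NAND D = 0 NAND 0 = 1
g2 = g1 OR E = 1 OR 1 = 1
g3 = g2 NAND C = 1 NAND 0 = 1
g4 = F AND g3 = 1 AND 1 = 1
g5 = A NAND g4 = 0 NAND 1 = 1
g6 = NOT g5 = NOT 1 = 0
g7 = E NOR g6 = 1 NOR 0 = 0
g8 = g4 XOR g7 = 1 XOR 0 = 1
g9 = g8 NOR g6 = 1 NOR 0 = 0
g10 = g7 NAND g9 = 0 NAND 0 = 1
So g10 = 1.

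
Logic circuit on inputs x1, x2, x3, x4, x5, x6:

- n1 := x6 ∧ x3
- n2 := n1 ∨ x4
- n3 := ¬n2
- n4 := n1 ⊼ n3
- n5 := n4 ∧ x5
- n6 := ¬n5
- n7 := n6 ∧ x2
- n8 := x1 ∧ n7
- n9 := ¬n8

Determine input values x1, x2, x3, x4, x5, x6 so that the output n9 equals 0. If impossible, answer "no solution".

n9 = ¬n8 must be 0, so n8 = 1.
n8 = x1 ∧ n7 must be 1, so both x1 = 1 and n7 = 1.
n7 = n6 ∧ x2 must be 1, so both n6 = 1 and x2 = 1.
Check with x1=1 x2=1 x3=1 x4=1 x5=0 x6=1:
n1 = x6 ∧ x3 = 1 ∧ 1 = 1
n2 = n1 ∨ x4 = 1 ∨ 1 = 1
n3 = ¬n2 = ¬1 = 0
n4 = n1 ⊼ n3 = 1 ⊼ 0 = 1
n5 = n4 ∧ x5 = 1 ∧ 0 = 0
n6 = ¬n5 = ¬0 = 1
n7 = n6 ∧ x2 = 1 ∧ 1 = 1
n8 = x1 ∧ n7 = 1 ∧ 1 = 1
n9 = ¬n8 = ¬1 = 0
So n9 = 0 as required.

x1=1 x2=1 x3=1 x4=1 x5=0 x6=1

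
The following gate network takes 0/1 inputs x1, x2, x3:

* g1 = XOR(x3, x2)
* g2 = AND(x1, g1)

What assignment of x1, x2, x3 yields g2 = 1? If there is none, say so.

g2 = AND(x1, g1) must be 1, so both x1 = 1 and g1 = 1.
g1 = XOR(x3, x2) must be 1, so x3 and x2 differ.
Check with x1=1, x2=0, x3=1:
g1 = XOR(x3, x2) = XOR(1, 0) = 1
g2 = AND(x1, g1) = AND(1, 1) = 1
So g2 = 1 as required.

x1=1, x2=0, x3=1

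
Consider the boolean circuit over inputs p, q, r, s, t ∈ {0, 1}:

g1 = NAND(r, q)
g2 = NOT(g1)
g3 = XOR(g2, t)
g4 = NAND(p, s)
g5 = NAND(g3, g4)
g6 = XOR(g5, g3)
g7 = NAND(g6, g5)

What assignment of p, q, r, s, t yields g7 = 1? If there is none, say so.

p=0 q=1 r=0 s=1 t=1

Check with p=0 q=1 r=0 s=1 t=1:
g1 = NAND(r, q) = NAND(0, 1) = 1
g2 = NOT(g1) = NOT 1 = 0
g3 = XOR(g2, t) = XOR(0, 1) = 1
g4 = NAND(p, s) = NAND(0, 1) = 1
g5 = NAND(g3, g4) = NAND(1, 1) = 0
g6 = XOR(g5, g3) = XOR(0, 1) = 1
g7 = NAND(g6, g5) = NAND(1, 0) = 1
So g7 = 1 as required.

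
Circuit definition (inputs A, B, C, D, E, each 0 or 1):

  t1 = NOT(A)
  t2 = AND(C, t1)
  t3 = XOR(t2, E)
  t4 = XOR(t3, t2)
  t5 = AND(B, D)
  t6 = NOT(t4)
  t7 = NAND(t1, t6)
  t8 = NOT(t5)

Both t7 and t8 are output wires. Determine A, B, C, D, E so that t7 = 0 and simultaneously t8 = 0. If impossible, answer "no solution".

A=0, B=1, C=1, D=1, E=0

Check with A=0, B=1, C=1, D=1, E=0:
t1 = NOT(A) = NOT 0 = 1
t2 = AND(C, t1) = AND(1, 1) = 1
t3 = XOR(t2, E) = XOR(1, 0) = 1
t4 = XOR(t3, t2) = XOR(1, 1) = 0
t5 = AND(B, D) = AND(1, 1) = 1
t6 = NOT(t4) = NOT 0 = 1
t7 = NAND(t1, t6) = NAND(1, 1) = 0
t8 = NOT(t5) = NOT 1 = 0
So t7 = 0 and t8 = 0.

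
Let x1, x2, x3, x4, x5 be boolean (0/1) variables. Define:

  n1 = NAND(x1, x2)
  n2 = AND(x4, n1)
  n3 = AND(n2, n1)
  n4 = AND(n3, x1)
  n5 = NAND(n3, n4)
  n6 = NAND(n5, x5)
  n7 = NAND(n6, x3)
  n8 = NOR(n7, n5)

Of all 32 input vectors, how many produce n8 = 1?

2

n8 = NOR(n7, n5) must be 1, so both n7 = 0 and n5 = 0.
n7 = NAND(n6, x3) must be 0, so both n6 = 1 and x3 = 1.
n5 = NAND(n3, n4) must be 0, so both n3 = 1 and n4 = 1.
Satisfying assignments:
  x1=1, x2=0, x3=1, x4=1, x5=0
  x1=1, x2=0, x3=1, x4=1, x5=1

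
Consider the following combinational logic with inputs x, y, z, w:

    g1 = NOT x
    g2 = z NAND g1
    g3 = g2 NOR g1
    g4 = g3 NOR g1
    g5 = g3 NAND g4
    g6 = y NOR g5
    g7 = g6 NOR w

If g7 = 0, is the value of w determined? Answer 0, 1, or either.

g7 = g6 NOR w must be 0, so at least one of g6, w is 1.
Every assignment with g7 = 0 has w = 1; there are 8 such assignment(s).

1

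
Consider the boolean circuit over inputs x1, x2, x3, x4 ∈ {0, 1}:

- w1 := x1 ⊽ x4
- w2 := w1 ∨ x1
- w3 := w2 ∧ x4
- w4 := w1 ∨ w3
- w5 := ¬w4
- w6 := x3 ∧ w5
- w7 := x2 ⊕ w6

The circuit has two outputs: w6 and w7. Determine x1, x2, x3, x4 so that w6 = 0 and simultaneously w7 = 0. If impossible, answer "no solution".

Check with x1=1 x2=0 x3=0 x4=0:
w1 = x1 ⊽ x4 = 1 ⊽ 0 = 0
w2 = w1 ∨ x1 = 0 ∨ 1 = 1
w3 = w2 ∧ x4 = 1 ∧ 0 = 0
w4 = w1 ∨ w3 = 0 ∨ 0 = 0
w5 = ¬w4 = ¬0 = 1
w6 = x3 ∧ w5 = 0 ∧ 1 = 0
w7 = x2 ⊕ w6 = 0 ⊕ 0 = 0
So w6 = 0 and w7 = 0.

x1=1 x2=0 x3=0 x4=0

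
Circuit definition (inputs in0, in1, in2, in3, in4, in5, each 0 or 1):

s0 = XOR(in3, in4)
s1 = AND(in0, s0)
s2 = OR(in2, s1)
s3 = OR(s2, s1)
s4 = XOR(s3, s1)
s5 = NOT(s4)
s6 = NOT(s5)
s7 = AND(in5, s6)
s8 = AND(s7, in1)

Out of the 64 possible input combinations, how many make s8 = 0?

58

s8 = AND(s7, in1) must be 0, so at least one of s7, in1 is 0.
Enumerating the 64 input combinations, 58 give s8 = 0 and 6 give s8 = 1.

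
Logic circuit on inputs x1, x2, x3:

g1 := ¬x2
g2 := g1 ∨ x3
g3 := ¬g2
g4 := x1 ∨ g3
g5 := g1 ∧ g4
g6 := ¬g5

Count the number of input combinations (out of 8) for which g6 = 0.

2

g6 = ¬g5 must be 0, so g5 = 1.
g5 = g1 ∧ g4 must be 1, so both g1 = 1 and g4 = 1.
Satisfying assignments:
  x1=1, x2=0, x3=0
  x1=1, x2=0, x3=1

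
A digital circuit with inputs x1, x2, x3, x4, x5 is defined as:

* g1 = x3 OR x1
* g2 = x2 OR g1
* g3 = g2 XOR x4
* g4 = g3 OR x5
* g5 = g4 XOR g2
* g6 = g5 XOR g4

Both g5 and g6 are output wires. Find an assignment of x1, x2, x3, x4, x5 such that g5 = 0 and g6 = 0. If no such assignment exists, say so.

x1=0, x2=0, x3=0, x4=0, x5=0

Check with x1=0, x2=0, x3=0, x4=0, x5=0:
g1 = x3 OR x1 = 0 OR 0 = 0
g2 = x2 OR g1 = 0 OR 0 = 0
g3 = g2 XOR x4 = 0 XOR 0 = 0
g4 = g3 OR x5 = 0 OR 0 = 0
g5 = g4 XOR g2 = 0 XOR 0 = 0
g6 = g5 XOR g4 = 0 XOR 0 = 0
So g5 = 0 and g6 = 0.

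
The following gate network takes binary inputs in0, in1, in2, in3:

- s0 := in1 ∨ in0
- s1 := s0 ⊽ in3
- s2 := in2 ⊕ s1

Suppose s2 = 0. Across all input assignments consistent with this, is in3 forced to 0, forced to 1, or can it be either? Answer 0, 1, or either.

Both values of in3 occur among assignments with s2 = 0:
  in3=0: in0=0, in1=0, in2=1, in3=0
  in3=1: in0=0, in1=0, in2=0, in3=1

either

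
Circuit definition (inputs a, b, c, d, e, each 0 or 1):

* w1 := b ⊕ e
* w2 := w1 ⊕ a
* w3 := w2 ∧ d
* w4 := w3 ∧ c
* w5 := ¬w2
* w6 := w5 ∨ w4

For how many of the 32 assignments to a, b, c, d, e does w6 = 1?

w6 = w5 ∨ w4 must be 1, so at least one of w5, w4 is 1.
Enumerating the 32 input combinations, 20 give w6 = 1 and 12 give w6 = 0.

20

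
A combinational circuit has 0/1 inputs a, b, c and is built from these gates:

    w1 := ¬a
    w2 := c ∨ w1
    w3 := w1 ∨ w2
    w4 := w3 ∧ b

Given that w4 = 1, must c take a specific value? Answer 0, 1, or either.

Both values of c occur among assignments with w4 = 1:
  c=0: a=0, b=1, c=0
  c=1: a=0, b=1, c=1

either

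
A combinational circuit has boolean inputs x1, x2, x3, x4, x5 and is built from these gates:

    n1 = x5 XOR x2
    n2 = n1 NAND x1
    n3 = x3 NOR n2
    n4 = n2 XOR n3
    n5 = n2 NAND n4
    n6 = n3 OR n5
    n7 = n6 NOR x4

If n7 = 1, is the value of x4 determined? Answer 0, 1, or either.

0

n7 = n6 NOR x4 must be 1, so both n6 = 0 and x4 = 0.
Every assignment with n7 = 1 has x4 = 0; there are 12 such assignment(s).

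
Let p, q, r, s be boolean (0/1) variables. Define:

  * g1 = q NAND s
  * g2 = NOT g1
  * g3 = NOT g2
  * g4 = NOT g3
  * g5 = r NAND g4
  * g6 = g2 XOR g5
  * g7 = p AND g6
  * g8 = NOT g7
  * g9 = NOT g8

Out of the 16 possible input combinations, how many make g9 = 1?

7

g9 = NOT g8 must be 1, so g8 = 0.
g8 = NOT g7 must be 0, so g7 = 1.
Enumerating the 16 input combinations, 7 give g9 = 1 and 9 give g9 = 0.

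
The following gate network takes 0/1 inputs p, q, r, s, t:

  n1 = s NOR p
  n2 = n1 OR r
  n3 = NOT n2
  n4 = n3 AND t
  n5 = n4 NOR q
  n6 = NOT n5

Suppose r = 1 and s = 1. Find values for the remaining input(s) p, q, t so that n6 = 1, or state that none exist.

p=0, q=1, t=1

Check with r = 1 and s = 1 and p=0, q=1, t=1:
n1 = s NOR p = 1 NOR 0 = 0
n2 = n1 OR r = 0 OR 1 = 1
n3 = NOT n2 = NOT 1 = 0
n4 = n3 AND t = 0 AND 1 = 0
n5 = n4 NOR q = 0 NOR 1 = 0
n6 = NOT n5 = NOT 0 = 1
So n6 = 1.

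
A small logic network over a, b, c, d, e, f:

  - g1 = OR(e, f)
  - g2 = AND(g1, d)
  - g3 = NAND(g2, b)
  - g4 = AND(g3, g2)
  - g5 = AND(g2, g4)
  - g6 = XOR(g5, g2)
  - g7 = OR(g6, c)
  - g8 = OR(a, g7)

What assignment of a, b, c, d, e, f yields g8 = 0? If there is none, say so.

g8 = OR(a, g7) must be 0, so both a = 0 and g7 = 0.
g7 = OR(g6, c) must be 0, so both g6 = 0 and c = 0.
Check with a=0, b=0, c=0, d=1, e=1, f=0:
g1 = OR(e, f) = OR(1, 0) = 1
g2 = AND(g1, d) = AND(1, 1) = 1
g3 = NAND(g2, b) = NAND(1, 0) = 1
g4 = AND(g3, g2) = AND(1, 1) = 1
g5 = AND(g2, g4) = AND(1, 1) = 1
g6 = XOR(g5, g2) = XOR(1, 1) = 0
g7 = OR(g6, c) = OR(0, 0) = 0
g8 = OR(a, g7) = OR(0, 0) = 0
So g8 = 0 as required.

a=0, b=0, c=0, d=1, e=1, f=0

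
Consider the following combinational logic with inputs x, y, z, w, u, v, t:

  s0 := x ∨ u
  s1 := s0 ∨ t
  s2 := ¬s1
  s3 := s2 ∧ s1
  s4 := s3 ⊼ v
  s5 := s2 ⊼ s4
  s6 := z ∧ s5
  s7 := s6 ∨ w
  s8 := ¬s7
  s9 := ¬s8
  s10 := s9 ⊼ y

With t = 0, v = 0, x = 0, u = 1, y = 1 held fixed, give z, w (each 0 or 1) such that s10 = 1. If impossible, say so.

s10 = s9 ⊼ y must be 1, so at least one of s9, y is 0.
Check with t = 0, v = 0, x = 0, u = 1, y = 1 and z=0, w=0:
s0 = x ∨ u = 0 ∨ 1 = 1
s1 = s0 ∨ t = 1 ∨ 0 = 1
s2 = ¬s1 = ¬1 = 0
s3 = s2 ∧ s1 = 0 ∧ 1 = 0
s4 = s3 ⊼ v = 0 ⊼ 0 = 1
s5 = s2 ⊼ s4 = 0 ⊼ 1 = 1
s6 = z ∧ s5 = 0 ∧ 1 = 0
s7 = s6 ∨ w = 0 ∨ 0 = 0
s8 = ¬s7 = ¬0 = 1
s9 = ¬s8 = ¬1 = 0
s10 = s9 ⊼ y = 0 ⊼ 1 = 1
So s10 = 1.

z=0, w=0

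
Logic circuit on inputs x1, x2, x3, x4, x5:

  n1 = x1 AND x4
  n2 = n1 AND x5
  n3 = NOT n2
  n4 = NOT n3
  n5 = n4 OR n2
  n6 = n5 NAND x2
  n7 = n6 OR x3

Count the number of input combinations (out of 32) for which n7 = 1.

n7 = n6 OR x3 must be 1, so at least one of n6, x3 is 1.
Enumerating the 32 input combinations, 31 give n7 = 1 and 1 give n7 = 0.

31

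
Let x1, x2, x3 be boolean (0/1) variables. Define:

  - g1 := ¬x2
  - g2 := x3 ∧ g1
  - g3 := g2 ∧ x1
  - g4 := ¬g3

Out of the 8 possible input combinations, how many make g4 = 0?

g4 = ¬g3 must be 0, so g3 = 1.
g3 = g2 ∧ x1 must be 1, so both g2 = 1 and x1 = 1.
Satisfying assignments:
  x1=1, x2=0, x3=1

1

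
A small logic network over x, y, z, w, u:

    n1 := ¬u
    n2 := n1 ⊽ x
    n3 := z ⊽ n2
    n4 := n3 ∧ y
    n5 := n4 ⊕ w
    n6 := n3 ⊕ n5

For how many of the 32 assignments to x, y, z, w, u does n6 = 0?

16

n6 = n3 ⊕ n5 must be 0, so n3 and n5 are equal.
Enumerating the 32 input combinations, 16 give n6 = 0 and 16 give n6 = 1.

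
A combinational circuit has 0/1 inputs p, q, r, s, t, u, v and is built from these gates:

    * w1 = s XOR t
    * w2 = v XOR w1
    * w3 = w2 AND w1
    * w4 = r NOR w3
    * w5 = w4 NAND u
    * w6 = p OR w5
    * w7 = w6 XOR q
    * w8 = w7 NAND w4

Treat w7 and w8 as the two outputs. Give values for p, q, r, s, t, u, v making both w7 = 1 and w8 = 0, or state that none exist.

Check with p=1, q=0, r=0, s=1, t=0, u=1, v=1:
w1 = s XOR t = 1 XOR 0 = 1
w2 = v XOR w1 = 1 XOR 1 = 0
w3 = w2 AND w1 = 0 AND 1 = 0
w4 = r NOR w3 = 0 NOR 0 = 1
w5 = w4 NAND u = 1 NAND 1 = 0
w6 = p OR w5 = 1 OR 0 = 1
w7 = w6 XOR q = 1 XOR 0 = 1
w8 = w7 NAND w4 = 1 NAND 1 = 0
So w7 = 1 and w8 = 0.

p=1, q=0, r=0, s=1, t=0, u=1, v=1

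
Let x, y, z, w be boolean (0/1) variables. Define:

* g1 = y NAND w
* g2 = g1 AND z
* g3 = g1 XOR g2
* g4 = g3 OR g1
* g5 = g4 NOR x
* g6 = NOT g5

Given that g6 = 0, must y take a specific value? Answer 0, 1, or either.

1

g6 = NOT g5 must be 0, so g5 = 1.
g5 = g4 NOR x must be 1, so both g4 = 0 and x = 0.
g4 = g3 OR g1 must be 0, so both g3 = 0 and g1 = 0.
Every assignment with g6 = 0 has y = 1; there are 2 such assignment(s).
  x=0, y=1, z=0, w=1
  x=0, y=1, z=1, w=1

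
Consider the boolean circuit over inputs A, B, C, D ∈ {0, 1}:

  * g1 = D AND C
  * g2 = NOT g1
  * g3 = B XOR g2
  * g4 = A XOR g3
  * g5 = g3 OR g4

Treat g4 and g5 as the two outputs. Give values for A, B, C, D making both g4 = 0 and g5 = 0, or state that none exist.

A=0, B=1, C=0, D=0

Check with A=0, B=1, C=0, D=0:
g1 = D AND C = 0 AND 0 = 0
g2 = NOT g1 = NOT 0 = 1
g3 = B XOR g2 = 1 XOR 1 = 0
g4 = A XOR g3 = 0 XOR 0 = 0
g5 = g3 OR g4 = 0 OR 0 = 0
So g4 = 0 and g5 = 0.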